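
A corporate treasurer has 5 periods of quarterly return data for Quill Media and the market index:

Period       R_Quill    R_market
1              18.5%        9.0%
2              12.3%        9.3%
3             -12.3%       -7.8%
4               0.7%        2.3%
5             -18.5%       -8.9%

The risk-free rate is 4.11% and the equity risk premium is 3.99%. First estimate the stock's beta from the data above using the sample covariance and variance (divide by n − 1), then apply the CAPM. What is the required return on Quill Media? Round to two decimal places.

11.10%

Mean R_i = (18.5 + 12.3 − 12.3 + 0.7 − 18.5) / 5 = 0.1400%
Mean R_m = (9.0 + 9.3 − 7.8 + 2.3 − 8.9) / 5 = 0.7800%
Σ(R_i − R̄_i)(R_m − R̄_m) = 542.5440  ⇒  Cov = 542.5440 / 4 = 135.6360
Σ(R_m − R̄_m)² = 309.7880  ⇒  Var(R_m) = 309.7880 / 4 = 77.4470
β = Cov / Var(R_m) = 135.6360 / 77.4470 = 1.7513
E(R) = R_f + β × MRP = 4.11% + 1.7513 × 3.99% = 11.10%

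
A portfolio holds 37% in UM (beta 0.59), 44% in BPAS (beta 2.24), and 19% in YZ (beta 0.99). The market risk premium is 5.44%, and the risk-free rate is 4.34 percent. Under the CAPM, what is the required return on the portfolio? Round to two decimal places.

β_P = Σ w_i β_i = 0.37×0.59 + 0.44×2.24 + 0.19×0.99 = 1.3920
E(R_P) = R_f + β_P × MRP = 4.34% + 1.3920 × 5.44% = 11.91%

11.91%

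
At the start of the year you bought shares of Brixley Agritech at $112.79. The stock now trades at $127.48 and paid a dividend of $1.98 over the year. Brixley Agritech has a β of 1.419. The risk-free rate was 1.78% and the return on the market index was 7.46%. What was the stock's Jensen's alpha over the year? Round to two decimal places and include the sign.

+4.94%

Realised HPR = (P1 + D1 − P0) / P0 = (127.48 + 1.98 − 112.79) / 112.79 = 16.67 / 112.79 = 14.7797%
MRP = 7.46% − 1.78% = 5.68%
CAPM required = R_f + β·MRP = 1.78% + 1.419 × 5.68% = 9.83992%
α = realised − required = 14.7797% − 9.83992% = +4.94%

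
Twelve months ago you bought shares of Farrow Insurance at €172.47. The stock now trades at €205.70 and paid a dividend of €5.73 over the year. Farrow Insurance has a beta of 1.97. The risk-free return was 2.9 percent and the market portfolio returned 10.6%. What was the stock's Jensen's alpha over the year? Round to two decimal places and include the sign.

+4.52%

Realised HPR = (P1 + D1 − P0) / P0 = (205.70 + 5.73 − 172.47) / 172.47 = 38.96 / 172.47 = 22.5894%
MRP = 10.6% − 2.9% = 7.70%
CAPM required = R_f + β·MRP = 2.9% + 1.97 × 7.7% = 18.0690%
α = realised − required = 22.5894% − 18.0690% = +4.52%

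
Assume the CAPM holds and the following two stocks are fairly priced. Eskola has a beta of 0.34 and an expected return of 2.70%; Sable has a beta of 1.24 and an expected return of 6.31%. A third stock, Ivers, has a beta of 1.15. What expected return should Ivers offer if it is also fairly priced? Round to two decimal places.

MRP (SML slope) = (6.31% − 2.70%) / (1.24 − 0.34) = 3.61% / 0.90 = 4.0111%
R_f (intercept) = 2.70% − 0.34 × 4.0111% = 1.3362%
E(R_Ivers) = R_f + β × MRP = 1.3362% + 1.15 × 4.0111% = 5.95%

5.95%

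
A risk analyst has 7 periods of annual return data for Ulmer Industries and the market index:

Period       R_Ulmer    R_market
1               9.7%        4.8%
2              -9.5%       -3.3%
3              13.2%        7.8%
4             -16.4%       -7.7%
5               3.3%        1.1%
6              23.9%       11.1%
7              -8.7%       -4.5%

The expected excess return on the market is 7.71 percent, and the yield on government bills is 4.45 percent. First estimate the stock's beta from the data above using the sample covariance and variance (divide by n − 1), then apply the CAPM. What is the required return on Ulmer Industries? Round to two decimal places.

20.46%

Mean R_i = (9.7 − 9.5 + 13.2 − 16.4 + 3.3 + 23.9 − 8.7) / 7 = 2.2143%
Mean R_m = (4.8 − 3.3 + 7.8 − 7.7 + 1.1 + 11.1 − 4.5) / 7 = 1.3286%
Σ(R_i − R̄_i)(R_m − R̄_m) = 594.6271  ⇒  Cov = 594.6271 / 6 = 99.1045
Σ(R_m − R̄_m)² = 286.3743  ⇒  Var(R_m) = 286.3743 / 6 = 47.7291
β = Cov / Var(R_m) = 99.1045 / 47.7291 = 2.0764
E(R) = R_f + β × MRP = 4.45% + 2.0764 × 7.71% = 20.46%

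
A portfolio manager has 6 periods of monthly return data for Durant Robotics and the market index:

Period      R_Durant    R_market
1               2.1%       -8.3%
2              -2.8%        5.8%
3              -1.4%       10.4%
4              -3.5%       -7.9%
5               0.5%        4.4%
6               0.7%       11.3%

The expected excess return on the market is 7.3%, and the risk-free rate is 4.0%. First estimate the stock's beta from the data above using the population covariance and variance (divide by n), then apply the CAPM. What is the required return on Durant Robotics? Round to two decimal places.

4.02%

Mean R_i = (2.1 − 2.8 − 1.4 − 3.5 + 0.5 + 0.7) / 6 = -0.7333%
Mean R_m = (-8.3 + 5.8 + 10.4 − 7.9 + 4.4 + 11.3) / 6 = 2.6167%
Σ(R_i − R̄_i)(R_m − R̄_m) = 1.0433  ⇒  Cov = 1.0433 / 6 = 0.1739
Σ(R_m − R̄_m)² = 379.0683  ⇒  Var(R_m) = 379.0683 / 6 = 63.1781
β = Cov / Var(R_m) = 0.1739 / 63.1781 = 0.0028
E(R) = R_f + β × MRP = 4.0% + 0.0028 × 7.3% = 4.02%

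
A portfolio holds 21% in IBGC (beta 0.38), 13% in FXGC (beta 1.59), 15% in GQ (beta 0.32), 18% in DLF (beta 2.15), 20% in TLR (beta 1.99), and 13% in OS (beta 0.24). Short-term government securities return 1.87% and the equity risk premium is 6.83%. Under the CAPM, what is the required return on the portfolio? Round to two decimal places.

β_P = Σ w_i β_i = 0.21×0.38 + 0.13×1.59 + 0.15×0.32 + 0.18×2.15 + 0.20×1.99 + 0.13×0.24 = 1.1507
E(R_P) = R_f + β_P × MRP = 1.87% + 1.1507 × 6.83% = 9.73%

9.73%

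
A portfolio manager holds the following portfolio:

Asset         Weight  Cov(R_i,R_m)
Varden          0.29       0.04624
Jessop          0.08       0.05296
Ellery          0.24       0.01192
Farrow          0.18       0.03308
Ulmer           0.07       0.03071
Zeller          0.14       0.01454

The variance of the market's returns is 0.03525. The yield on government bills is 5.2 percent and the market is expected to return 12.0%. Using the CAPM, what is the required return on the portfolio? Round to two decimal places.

β_Varden = 0.04624 / 0.03525 = 1.3118
β_Jessop = 0.05296 / 0.03525 = 1.5024
β_Ellery = 0.01192 / 0.03525 = 0.3382
β_Farrow = 0.03308 / 0.03525 = 0.9384
β_Ulmer = 0.03071 / 0.03525 = 0.8712
β_Zeller = 0.01454 / 0.03525 = 0.4125
β_P = Σ w_i β_i = 0.29×1.3118 + 0.08×1.5024 + 0.24×0.3382 + 0.18×0.9384 + 0.07×0.8712 + 0.14×0.4125 = 0.8694
MRP = 12.0% − 5.2% = 6.80%
E(R_P) = R_f + β_P × MRP = 5.2% + 0.8694 × 6.8% = 11.11%

11.11%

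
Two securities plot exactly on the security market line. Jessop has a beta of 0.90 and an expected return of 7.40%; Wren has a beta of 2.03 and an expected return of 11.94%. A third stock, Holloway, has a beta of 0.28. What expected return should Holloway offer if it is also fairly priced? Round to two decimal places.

MRP (SML slope) = (11.94% − 7.40%) / (2.03 − 0.90) = 4.54% / 1.13 = 4.0177%
R_f (intercept) = 7.40% − 0.90 × 4.0177% = 3.7841%
E(R_Holloway) = R_f + β × MRP = 3.7841% + 0.28 × 4.0177% = 4.91%

4.91%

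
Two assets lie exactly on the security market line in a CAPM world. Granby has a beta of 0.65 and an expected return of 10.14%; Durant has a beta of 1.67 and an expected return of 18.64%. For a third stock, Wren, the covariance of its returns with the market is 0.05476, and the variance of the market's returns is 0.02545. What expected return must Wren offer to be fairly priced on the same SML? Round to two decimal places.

22.65%

MRP = (18.64% − 10.14%) / (1.67 − 0.65) = 8.3333%
R_f = 10.14% − 0.65 × 8.3333% = 4.7234%
β_Wren = Cov / Var(R_m) = 0.05476 / 0.02545 = 2.1517
E(R_Wren) = R_f + β × MRP = 4.7234% + 2.1517 × 8.3333% = 22.65%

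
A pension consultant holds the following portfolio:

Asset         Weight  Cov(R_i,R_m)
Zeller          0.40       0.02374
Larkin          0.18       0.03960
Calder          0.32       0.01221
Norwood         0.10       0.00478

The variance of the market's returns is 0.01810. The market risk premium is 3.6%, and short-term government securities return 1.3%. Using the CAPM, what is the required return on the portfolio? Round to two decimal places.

5.48%

β_Zeller = 0.02374 / 0.01810 = 1.3116
β_Larkin = 0.03960 / 0.01810 = 2.1878
β_Calder = 0.01221 / 0.01810 = 0.6746
β_Norwood = 0.00478 / 0.01810 = 0.2641
β_P = Σ w_i β_i = 0.40×1.3116 + 0.18×2.1878 + 0.32×0.6746 + 0.10×0.2641 = 1.1607
E(R_P) = R_f + β_P × MRP = 1.3% + 1.1607 × 3.6% = 5.48%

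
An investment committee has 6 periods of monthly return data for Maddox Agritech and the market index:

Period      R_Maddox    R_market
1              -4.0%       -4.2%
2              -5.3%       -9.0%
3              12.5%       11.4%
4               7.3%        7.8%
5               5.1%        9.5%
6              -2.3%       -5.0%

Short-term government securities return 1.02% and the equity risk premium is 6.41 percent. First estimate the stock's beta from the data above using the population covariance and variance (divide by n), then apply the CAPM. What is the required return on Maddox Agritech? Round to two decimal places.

Mean R_i = (-4.0 − 5.3 + 12.5 + 7.3 + 5.1 − 2.3) / 6 = 2.2167%
Mean R_m = (-4.2 − 9.0 + 11.4 + 7.8 + 9.5 − 5.0) / 6 = 1.7500%
Σ(R_i − R̄_i)(R_m − R̄_m) = 300.6150  ⇒  Cov = 300.6150 / 6 = 50.1025
Σ(R_m − R̄_m)² = 386.3150  ⇒  Var(R_m) = 386.3150 / 6 = 64.3858
β = Cov / Var(R_m) = 50.1025 / 64.3858 = 0.7782
E(R) = R_f + β × MRP = 1.02% + 0.7782 × 6.41% = 6.01%

6.01%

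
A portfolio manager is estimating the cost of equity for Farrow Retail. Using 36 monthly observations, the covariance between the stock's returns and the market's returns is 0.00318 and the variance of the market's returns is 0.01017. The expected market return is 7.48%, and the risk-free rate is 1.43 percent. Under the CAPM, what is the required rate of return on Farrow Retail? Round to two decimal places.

β = Cov(R_i, R_m) / Var(R_m) = 0.00318 / 0.01017 = 0.3127
MRP = 7.48% − 1.43% = 6.05%
E(R) = R_f + β × MRP = 1.43% + 0.3127 × 6.05% = 3.32%

3.32%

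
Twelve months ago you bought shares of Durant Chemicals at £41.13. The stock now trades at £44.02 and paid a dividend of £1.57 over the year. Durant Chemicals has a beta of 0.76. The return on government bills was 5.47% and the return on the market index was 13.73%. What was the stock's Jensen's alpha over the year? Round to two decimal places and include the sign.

Realised HPR = (P1 + D1 − P0) / P0 = (44.02 + 1.57 − 41.13) / 41.13 = 4.46 / 41.13 = 10.8437%
MRP = 13.73% − 5.47% = 8.26%
CAPM required = R_f + β·MRP = 5.47% + 0.76 × 8.26% = 11.7476%
α = realised − required = 10.8437% − 11.7476% = -0.90%

-0.90%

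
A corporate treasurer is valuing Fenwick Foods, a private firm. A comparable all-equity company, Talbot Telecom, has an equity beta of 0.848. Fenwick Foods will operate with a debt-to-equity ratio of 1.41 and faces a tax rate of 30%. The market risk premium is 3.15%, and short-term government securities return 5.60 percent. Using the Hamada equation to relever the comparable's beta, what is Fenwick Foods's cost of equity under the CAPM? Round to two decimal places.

10.91%

β_L = β_U × [1 + (1 − t)(D/E)] = 0.848 × [1 + (1 − 0.30) × 1.41]
    = 0.848 × [1 + 0.70 × 1.41] = 0.848 × 1.9870 = 1.6850
E(R) = R_f + β_L × MRP = 5.60% + 1.6850 × 3.15% = 10.91%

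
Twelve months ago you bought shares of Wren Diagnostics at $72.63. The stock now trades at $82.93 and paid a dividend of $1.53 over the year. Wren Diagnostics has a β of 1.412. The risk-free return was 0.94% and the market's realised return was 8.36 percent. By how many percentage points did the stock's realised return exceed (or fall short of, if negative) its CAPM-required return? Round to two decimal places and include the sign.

Realised HPR = (P1 + D1 − P0) / P0 = (82.93 + 1.53 − 72.63) / 72.63 = 11.83 / 72.63 = 16.2880%
MRP = 8.36% − 0.94% = 7.42%
CAPM required = R_f + β·MRP = 0.94% + 1.412 × 7.42% = 11.41704%
α = realised − required = 16.2880% − 11.41704% = +4.87%

+4.87%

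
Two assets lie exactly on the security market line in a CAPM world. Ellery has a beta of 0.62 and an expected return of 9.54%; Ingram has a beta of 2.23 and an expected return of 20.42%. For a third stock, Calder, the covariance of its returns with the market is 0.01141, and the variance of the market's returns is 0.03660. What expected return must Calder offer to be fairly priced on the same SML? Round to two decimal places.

MRP = (20.42% − 9.54%) / (2.23 − 0.62) = 6.7578%
R_f = 9.54% − 0.62 × 6.7578% = 5.3502%
β_Calder = Cov / Var(R_m) = 0.01141 / 0.03660 = 0.3117
E(R_Calder) = R_f + β × MRP = 5.3502% + 0.3117 × 6.7578% = 7.46%

7.46%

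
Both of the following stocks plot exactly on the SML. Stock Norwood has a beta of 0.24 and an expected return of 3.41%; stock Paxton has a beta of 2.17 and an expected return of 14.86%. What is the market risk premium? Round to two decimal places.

Both satisfy E(R) = R_f + β·MRP, so the slope of the SML is
MRP = (14.86% − 3.41%) / (2.17 − 0.24) = 11.45% / 1.93 = 5.9326%

5.93%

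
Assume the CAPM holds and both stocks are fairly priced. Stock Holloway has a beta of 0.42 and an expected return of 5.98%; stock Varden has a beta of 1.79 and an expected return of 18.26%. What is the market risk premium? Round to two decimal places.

8.96%

Both satisfy E(R) = R_f + β·MRP, so the slope of the SML is
MRP = (18.26% − 5.98%) / (1.79 − 0.42) = 12.28% / 1.37 = 8.9635%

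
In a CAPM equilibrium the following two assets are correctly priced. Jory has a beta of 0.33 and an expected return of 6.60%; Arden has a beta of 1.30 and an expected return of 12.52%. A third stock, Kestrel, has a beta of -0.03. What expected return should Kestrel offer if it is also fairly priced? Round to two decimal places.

MRP (SML slope) = (12.52% − 6.60%) / (1.30 − 0.33) = 5.92% / 0.97 = 6.1031%
R_f (intercept) = 6.60% − 0.33 × 6.1031% = 4.5860%
E(R_Kestrel) = R_f + β × MRP = 4.5860% + -0.03 × 6.1031% = 4.40%

4.40%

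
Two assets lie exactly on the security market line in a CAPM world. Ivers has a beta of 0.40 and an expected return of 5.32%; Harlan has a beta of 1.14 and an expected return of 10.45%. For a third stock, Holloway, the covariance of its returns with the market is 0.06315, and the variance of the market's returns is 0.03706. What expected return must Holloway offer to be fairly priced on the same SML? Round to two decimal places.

MRP = (10.45% − 5.32%) / (1.14 − 0.40) = 6.9324%
R_f = 5.32% − 0.40 × 6.9324% = 2.5470%
β_Holloway = Cov / Var(R_m) = 0.06315 / 0.03706 = 1.7040
E(R_Holloway) = R_f + β × MRP = 2.5470% + 1.7040 × 6.9324% = 14.36%

14.36%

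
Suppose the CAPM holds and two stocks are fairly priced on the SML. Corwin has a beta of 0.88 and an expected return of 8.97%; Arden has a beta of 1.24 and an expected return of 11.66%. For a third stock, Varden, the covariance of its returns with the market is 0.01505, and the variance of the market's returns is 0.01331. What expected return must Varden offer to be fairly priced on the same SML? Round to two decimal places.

MRP = (11.66% − 8.97%) / (1.24 − 0.88) = 7.4722%
R_f = 8.97% − 0.88 × 7.4722% = 2.3945%
β_Varden = Cov / Var(R_m) = 0.01505 / 0.01331 = 1.1307
E(R_Varden) = R_f + β × MRP = 2.3945% + 1.1307 × 7.4722% = 10.84%

10.84%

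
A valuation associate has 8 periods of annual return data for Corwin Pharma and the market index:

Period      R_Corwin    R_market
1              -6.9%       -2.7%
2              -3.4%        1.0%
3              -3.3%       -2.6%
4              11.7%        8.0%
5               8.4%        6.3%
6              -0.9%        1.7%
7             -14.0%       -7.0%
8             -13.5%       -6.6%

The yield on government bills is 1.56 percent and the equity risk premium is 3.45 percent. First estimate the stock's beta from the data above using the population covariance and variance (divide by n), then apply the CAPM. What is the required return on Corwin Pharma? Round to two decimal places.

7.22%

Mean R_i = (-6.9 − 3.4 − 3.3 + 11.7 + 8.4 − 0.9 − 14.0 − 13.5) / 8 = -2.7375%
Mean R_m = (-2.7 + 1.0 − 2.6 + 8.0 + 6.3 + 1.7 − 7.0 − 6.6) / 8 = -0.2375%
Σ(R_i − R̄_i)(R_m − R̄_m) = 350.6988  ⇒  Cov = 350.6988 / 8 = 43.8374
Σ(R_m − R̄_m)² = 213.7388  ⇒  Var(R_m) = 213.7388 / 8 = 26.7174
β = Cov / Var(R_m) = 43.8374 / 26.7174 = 1.6408
E(R) = R_f + β × MRP = 1.56% + 1.6408 × 3.45% = 7.22%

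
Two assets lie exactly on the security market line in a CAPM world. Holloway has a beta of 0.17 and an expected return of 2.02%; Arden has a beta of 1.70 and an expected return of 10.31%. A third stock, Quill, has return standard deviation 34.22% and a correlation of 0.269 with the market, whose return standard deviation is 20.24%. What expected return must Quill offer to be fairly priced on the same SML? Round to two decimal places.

MRP = (10.31% − 2.02%) / (1.70 − 0.17) = 5.4183%
R_f = 2.02% − 0.17 × 5.4183% = 1.0989%
β_Quill = ρ·σ_i/σ_m = 0.269 × 34.22 / 20.24 = 0.4548
E(R_Quill) = R_f + β × MRP = 1.0989% + 0.4548 × 5.4183% = 3.56%

3.56%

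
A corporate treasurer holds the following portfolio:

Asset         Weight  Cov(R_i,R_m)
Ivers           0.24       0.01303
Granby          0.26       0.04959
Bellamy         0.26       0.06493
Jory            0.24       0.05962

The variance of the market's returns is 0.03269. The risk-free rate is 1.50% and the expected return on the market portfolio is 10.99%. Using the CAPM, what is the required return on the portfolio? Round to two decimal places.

15.21%

β_Ivers = 0.01303 / 0.03269 = 0.3986
β_Granby = 0.04959 / 0.03269 = 1.5170
β_Bellamy = 0.06493 / 0.03269 = 1.9862
β_Jory = 0.05962 / 0.03269 = 1.8238
β_P = Σ w_i β_i = 0.24×0.3986 + 0.26×1.5170 + 0.26×1.9862 + 0.24×1.8238 = 1.4442
MRP = 10.99% − 1.50% = 9.49%
E(R_P) = R_f + β_P × MRP = 1.50% + 1.4442 × 9.49% = 15.21%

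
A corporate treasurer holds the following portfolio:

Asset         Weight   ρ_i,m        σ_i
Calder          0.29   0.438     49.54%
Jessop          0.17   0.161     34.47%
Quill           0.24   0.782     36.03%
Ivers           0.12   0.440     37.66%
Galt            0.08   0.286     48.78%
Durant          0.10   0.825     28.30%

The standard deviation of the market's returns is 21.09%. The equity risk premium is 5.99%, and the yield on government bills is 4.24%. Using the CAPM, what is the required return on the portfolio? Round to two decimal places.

β_Calder = 0.438 × 49.54% / 21.09% = 1.0289
β_Jessop = 0.161 × 34.47% / 21.09% = 0.2631
β_Quill = 0.782 × 36.03% / 21.09% = 1.3360
β_Ivers = 0.440 × 37.66% / 21.09% = 0.7857
β_Galt = 0.286 × 48.78% / 21.09% = 0.6615
β_Durant = 0.825 × 28.30% / 21.09% = 1.1070
β_P = Σ w_i β_i = 0.29×1.0289 + 0.17×0.2631 + 0.24×1.3360 + 0.12×0.7857 + 0.08×0.6615 + 0.10×1.1070 = 0.9217
E(R_P) = R_f + β_P × MRP = 4.24% + 0.9217 × 5.99% = 9.76%

9.76%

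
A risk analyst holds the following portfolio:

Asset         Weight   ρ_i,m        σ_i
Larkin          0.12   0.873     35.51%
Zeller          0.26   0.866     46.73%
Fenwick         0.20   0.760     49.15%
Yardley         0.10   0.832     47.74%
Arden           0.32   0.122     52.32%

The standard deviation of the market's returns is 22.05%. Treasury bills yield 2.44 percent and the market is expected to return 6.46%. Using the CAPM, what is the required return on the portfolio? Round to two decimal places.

β_Larkin = 0.873 × 35.51% / 22.05% = 1.4059
β_Zeller = 0.866 × 46.73% / 22.05% = 1.8353
β_Fenwick = 0.760 × 49.15% / 22.05% = 1.6941
β_Yardley = 0.832 × 47.74% / 22.05% = 1.8013
β_Arden = 0.122 × 52.32% / 22.05% = 0.2895
β_P = Σ w_i β_i = 0.12×1.4059 + 0.26×1.8353 + 0.20×1.6941 + 0.10×1.8013 + 0.32×0.2895 = 1.2575
MRP = 6.46% − 2.44% = 4.02%
E(R_P) = R_f + β_P × MRP = 2.44% + 1.2575 × 4.02% = 7.50%

7.50%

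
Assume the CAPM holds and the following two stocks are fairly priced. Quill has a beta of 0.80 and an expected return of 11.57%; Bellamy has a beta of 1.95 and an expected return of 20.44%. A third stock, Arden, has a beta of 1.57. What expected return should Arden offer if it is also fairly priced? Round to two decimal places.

MRP (SML slope) = (20.44% − 11.57%) / (1.95 − 0.80) = 8.87% / 1.15 = 7.7130%
R_f (intercept) = 11.57% − 0.80 × 7.7130% = 5.3996%
E(R_Arden) = R_f + β × MRP = 5.3996% + 1.57 × 7.7130% = 17.51%

17.51%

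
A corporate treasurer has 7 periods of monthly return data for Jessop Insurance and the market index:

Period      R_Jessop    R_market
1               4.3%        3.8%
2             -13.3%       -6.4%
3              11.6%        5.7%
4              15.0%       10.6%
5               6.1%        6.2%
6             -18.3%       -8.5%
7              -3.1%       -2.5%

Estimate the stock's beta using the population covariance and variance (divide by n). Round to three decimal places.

1.716

Mean R_i = (4.3 − 13.3 + 11.6 + 15.0 + 6.1 − 18.3 − 3.1) / 7 = 0.3286%
Mean R_m = (3.8 − 6.4 + 5.7 + 10.6 + 6.2 − 8.5 − 2.5) / 7 = 1.2714%
Σ(R_i − R̄_i)(R_m − R̄_m) = 524.7757  ⇒  Cov = 524.7757 / 7 = 74.9680
Σ(R_m − R̄_m)² = 305.8743  ⇒  Var(R_m) = 305.8743 / 7 = 43.6963
β = Cov / Var(R_m) = 74.9680 / 43.6963 = 1.7157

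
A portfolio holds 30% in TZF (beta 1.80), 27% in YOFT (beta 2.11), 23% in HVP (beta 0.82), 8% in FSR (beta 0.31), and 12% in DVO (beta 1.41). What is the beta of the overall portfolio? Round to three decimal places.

1.492

β_P = Σ w_i β_i = 0.30×1.80 + 0.27×2.11 + 0.23×0.82 + 0.08×0.31 + 0.12×1.41 = 1.4923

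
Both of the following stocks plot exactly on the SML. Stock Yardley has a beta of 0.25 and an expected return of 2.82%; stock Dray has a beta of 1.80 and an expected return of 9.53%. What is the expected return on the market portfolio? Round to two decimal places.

6.07%

Both satisfy E(R) = R_f + β·MRP, so the slope of the SML is
MRP = (9.53% − 2.82%) / (1.80 − 0.25) = 6.71% / 1.55 = 4.3290%
R_f = E(R_Yardley) − β_Yardley·MRP = 2.82% − 0.25 × 4.3290% = 1.7378%
E(R_m) = R_f + MRP = 1.7378% + 4.3290% = 6.07%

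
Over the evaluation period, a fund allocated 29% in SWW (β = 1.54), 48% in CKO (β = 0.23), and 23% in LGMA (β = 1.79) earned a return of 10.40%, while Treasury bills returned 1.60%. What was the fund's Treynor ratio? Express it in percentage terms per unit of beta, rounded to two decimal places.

β_P = 0.29×1.54 + 0.48×0.23 + 0.23×1.79 = 0.9687
Treynor = (R_P − R_f) / β_P = (10.40% − 1.60%) / 0.9687 = 8.80% / 0.9687 = 9.08%

9.08%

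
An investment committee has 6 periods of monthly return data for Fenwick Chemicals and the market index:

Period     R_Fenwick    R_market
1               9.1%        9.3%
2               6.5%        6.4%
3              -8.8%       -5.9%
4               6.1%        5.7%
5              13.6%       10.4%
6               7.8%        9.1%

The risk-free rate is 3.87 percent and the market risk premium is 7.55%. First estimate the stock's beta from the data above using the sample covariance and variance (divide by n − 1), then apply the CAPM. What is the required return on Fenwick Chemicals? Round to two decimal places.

Mean R_i = (9.1 + 6.5 − 8.8 + 6.1 + 13.6 + 7.8) / 6 = 5.7167%
Mean R_m = (9.3 + 6.4 − 5.9 + 5.7 + 10.4 + 9.1) / 6 = 5.8333%
Σ(R_i − R̄_i)(R_m − R̄_m) = 225.2567  ⇒  Cov = 225.2567 / 5 = 45.0513
Σ(R_m − R̄_m)² = 181.5533  ⇒  Var(R_m) = 181.5533 / 5 = 36.3107
β = Cov / Var(R_m) = 45.0513 / 36.3107 = 1.2407
E(R) = R_f + β × MRP = 3.87% + 1.2407 × 7.55% = 13.24%

13.24%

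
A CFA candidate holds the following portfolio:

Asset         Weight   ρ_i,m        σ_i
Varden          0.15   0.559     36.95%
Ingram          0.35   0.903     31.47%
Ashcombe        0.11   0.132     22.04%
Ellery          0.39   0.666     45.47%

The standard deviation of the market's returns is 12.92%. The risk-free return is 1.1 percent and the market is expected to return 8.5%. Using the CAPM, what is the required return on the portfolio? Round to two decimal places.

15.52%

β_Varden = 0.559 × 36.95% / 12.92% = 1.5987
β_Ingram = 0.903 × 31.47% / 12.92% = 2.1995
β_Ashcombe = 0.132 × 22.04% / 12.92% = 0.2252
β_Ellery = 0.666 × 45.47% / 12.92% = 2.3439
β_P = Σ w_i β_i = 0.15×1.5987 + 0.35×2.1995 + 0.11×0.2252 + 0.39×2.3439 = 1.9485
MRP = 8.5% − 1.1% = 7.40%
E(R_P) = R_f + β_P × MRP = 1.1% + 1.9485 × 7.4% = 15.52%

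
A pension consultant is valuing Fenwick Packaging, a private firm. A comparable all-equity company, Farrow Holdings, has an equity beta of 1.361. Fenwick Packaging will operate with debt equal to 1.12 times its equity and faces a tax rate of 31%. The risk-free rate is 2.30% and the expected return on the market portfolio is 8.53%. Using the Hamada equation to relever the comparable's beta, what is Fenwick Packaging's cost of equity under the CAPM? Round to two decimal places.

17.33%

β_L = β_U × [1 + (1 − t)(D/E)] = 1.361 × [1 + (1 − 0.31) × 1.12]
    = 1.361 × [1 + 0.69 × 1.12] = 1.361 × 1.7728 = 2.4128
MRP = 8.53% − 2.30% = 6.23%
E(R) = R_f + β_L × MRP = 2.30% + 2.4128 × 6.23% = 17.33%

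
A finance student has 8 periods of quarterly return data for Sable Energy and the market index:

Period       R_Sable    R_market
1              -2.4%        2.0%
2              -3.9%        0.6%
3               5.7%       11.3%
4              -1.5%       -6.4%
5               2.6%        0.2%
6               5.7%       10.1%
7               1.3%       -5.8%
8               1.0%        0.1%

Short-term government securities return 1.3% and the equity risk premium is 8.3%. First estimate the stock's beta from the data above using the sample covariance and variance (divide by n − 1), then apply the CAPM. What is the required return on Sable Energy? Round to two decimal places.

Mean R_i = (-2.4 − 3.9 + 5.7 − 1.5 + 2.6 + 5.7 + 1.3 + 1.0) / 8 = 1.0625%
Mean R_m = (2.0 + 0.6 + 11.3 − 6.4 + 0.2 + 10.1 − 5.8 + 0.1) / 8 = 1.5125%
Σ(R_i − R̄_i)(R_m − R̄_m) = 104.6638  ⇒  Cov = 104.6638 / 7 = 14.9520
Σ(R_m − R̄_m)² = 290.4088  ⇒  Var(R_m) = 290.4088 / 7 = 41.4870
β = Cov / Var(R_m) = 14.9520 / 41.4870 = 0.3604
E(R) = R_f + β × MRP = 1.3% + 0.3604 × 8.3% = 4.29%

4.29%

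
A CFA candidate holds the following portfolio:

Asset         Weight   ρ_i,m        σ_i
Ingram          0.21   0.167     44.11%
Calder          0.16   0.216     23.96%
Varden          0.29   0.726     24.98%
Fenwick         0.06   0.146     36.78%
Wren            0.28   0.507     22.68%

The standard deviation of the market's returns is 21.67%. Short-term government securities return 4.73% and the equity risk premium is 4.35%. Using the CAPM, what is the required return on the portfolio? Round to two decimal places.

β_Ingram = 0.167 × 44.11% / 21.67% = 0.3399
β_Calder = 0.216 × 23.96% / 21.67% = 0.2388
β_Varden = 0.726 × 24.98% / 21.67% = 0.8369
β_Fenwick = 0.146 × 36.78% / 21.67% = 0.2478
β_Wren = 0.507 × 22.68% / 21.67% = 0.5306
β_P = Σ w_i β_i = 0.21×0.3399 + 0.16×0.2388 + 0.29×0.8369 + 0.06×0.2478 + 0.28×0.5306 = 0.5157
E(R_P) = R_f + β_P × MRP = 4.73% + 0.5157 × 4.35% = 6.97%

6.97%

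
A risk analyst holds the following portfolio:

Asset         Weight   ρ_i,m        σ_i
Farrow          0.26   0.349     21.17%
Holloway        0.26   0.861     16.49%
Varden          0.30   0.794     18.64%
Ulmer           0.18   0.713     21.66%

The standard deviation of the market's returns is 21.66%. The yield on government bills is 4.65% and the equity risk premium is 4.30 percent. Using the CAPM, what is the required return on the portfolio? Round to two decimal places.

7.20%

β_Farrow = 0.349 × 21.17% / 21.66% = 0.3411
β_Holloway = 0.861 × 16.49% / 21.66% = 0.6555
β_Varden = 0.794 × 18.64% / 21.66% = 0.6833
β_Ulmer = 0.713 × 21.66% / 21.66% = 0.7130
β_P = Σ w_i β_i = 0.26×0.3411 + 0.26×0.6555 + 0.30×0.6833 + 0.18×0.7130 = 0.5924
E(R_P) = R_f + β_P × MRP = 4.65% + 0.5924 × 4.30% = 7.20%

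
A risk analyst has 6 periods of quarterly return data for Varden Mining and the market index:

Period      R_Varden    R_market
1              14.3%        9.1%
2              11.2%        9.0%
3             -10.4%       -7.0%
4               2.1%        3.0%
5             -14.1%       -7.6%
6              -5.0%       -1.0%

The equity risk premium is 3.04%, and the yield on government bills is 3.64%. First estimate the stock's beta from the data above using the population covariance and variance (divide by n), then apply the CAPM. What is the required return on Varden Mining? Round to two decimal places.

Mean R_i = (14.3 + 11.2 − 10.4 + 2.1 − 14.1 − 5.0) / 6 = -0.3167%
Mean R_m = (9.1 + 9.0 − 7.0 + 3.0 − 7.6 − 1.0) / 6 = 0.9167%
Σ(R_i − R̄_i)(R_m − R̄_m) = 423.9317  ⇒  Cov = 423.9317 / 6 = 70.6553
Σ(R_m − R̄_m)² = 275.5283  ⇒  Var(R_m) = 275.5283 / 6 = 45.9214
β = Cov / Var(R_m) = 70.6553 / 45.9214 = 1.5386
E(R) = R_f + β × MRP = 3.64% + 1.5386 × 3.04% = 8.32%

8.32%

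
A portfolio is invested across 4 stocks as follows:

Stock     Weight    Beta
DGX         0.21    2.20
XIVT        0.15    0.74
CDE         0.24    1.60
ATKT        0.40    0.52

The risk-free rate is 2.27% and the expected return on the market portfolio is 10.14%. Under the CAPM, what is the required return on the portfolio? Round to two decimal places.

β_P = Σ w_i β_i = 0.21×2.20 + 0.15×0.74 + 0.24×1.60 + 0.40×0.52 = 1.1650
MRP = 10.14% − 2.27% = 7.87%
E(R_P) = R_f + β_P × MRP = 2.27% + 1.1650 × 7.87% = 11.44%

11.44%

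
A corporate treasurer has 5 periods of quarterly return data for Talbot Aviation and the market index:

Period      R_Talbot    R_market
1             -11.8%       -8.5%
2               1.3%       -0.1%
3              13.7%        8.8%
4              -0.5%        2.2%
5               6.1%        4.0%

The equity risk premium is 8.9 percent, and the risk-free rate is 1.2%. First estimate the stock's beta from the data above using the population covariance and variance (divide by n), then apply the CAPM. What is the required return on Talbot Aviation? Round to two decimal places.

Mean R_i = (-11.8 + 1.3 + 13.7 − 0.5 + 6.1) / 5 = 1.7600%
Mean R_m = (-8.5 − 0.1 + 8.8 + 2.2 + 4.0) / 5 = 1.2800%
Σ(R_i − R̄_i)(R_m − R̄_m) = 232.7660  ⇒  Cov = 232.7660 / 5 = 46.5532
Σ(R_m − R̄_m)² = 162.3480  ⇒  Var(R_m) = 162.3480 / 5 = 32.4696
β = Cov / Var(R_m) = 46.5532 / 32.4696 = 1.4337
E(R) = R_f + β × MRP = 1.2% + 1.4337 × 8.9% = 13.96%

13.96%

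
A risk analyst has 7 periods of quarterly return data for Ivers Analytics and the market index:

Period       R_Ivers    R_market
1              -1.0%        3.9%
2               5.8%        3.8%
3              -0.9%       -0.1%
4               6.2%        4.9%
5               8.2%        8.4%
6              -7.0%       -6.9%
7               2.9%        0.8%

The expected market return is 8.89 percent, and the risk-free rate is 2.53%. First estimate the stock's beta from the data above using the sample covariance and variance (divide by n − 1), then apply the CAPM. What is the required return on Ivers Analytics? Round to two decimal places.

Mean R_i = (-1.0 + 5.8 − 0.9 + 6.2 + 8.2 − 7.0 + 2.9) / 7 = 2.0286%
Mean R_m = (3.9 + 3.8 − 0.1 + 4.9 + 8.4 − 6.9 + 0.8) / 7 = 2.1143%
Σ(R_i − R̄_i)(R_m − R̄_m) = 138.0871  ⇒  Cov = 138.0871 / 6 = 23.0145
Σ(R_m − R̄_m)² = 141.1886  ⇒  Var(R_m) = 141.1886 / 6 = 23.5314
β = Cov / Var(R_m) = 23.0145 / 23.5314 = 0.9780
MRP = 8.89% − 2.53% = 6.36%
E(R) = R_f + β × MRP = 2.53% + 0.9780 × 6.36% = 8.75%

8.75%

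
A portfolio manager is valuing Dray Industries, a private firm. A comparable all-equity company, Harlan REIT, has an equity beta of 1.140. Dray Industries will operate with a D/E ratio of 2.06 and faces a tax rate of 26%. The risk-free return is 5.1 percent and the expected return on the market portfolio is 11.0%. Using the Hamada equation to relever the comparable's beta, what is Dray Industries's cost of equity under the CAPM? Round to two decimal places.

22.08%

β_L = β_U × [1 + (1 − t)(D/E)] = 1.140 × [1 + (1 − 0.26) × 2.06]
    = 1.140 × [1 + 0.74 × 2.06] = 1.140 × 2.5244 = 2.8778
MRP = 11.0% − 5.1% = 5.90%
E(R) = R_f + β_L × MRP = 5.1% + 2.8778 × 5.9% = 22.08%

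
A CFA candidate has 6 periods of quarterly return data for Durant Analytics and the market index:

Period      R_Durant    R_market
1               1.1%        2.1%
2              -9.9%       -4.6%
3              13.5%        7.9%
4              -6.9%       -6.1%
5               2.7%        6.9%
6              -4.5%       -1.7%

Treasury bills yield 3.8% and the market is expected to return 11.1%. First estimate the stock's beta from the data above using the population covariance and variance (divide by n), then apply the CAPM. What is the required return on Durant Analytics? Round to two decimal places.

13.37%

Mean R_i = (1.1 − 9.9 + 13.5 − 6.9 + 2.7 − 4.5) / 6 = -0.6667%
Mean R_m = (2.1 − 4.6 + 7.9 − 6.1 + 6.9 − 1.7) / 6 = 0.7500%
Σ(R_i − R̄_i)(R_m − R̄_m) = 225.8700  ⇒  Cov = 225.8700 / 6 = 37.6450
Σ(R_m − R̄_m)² = 172.3150  ⇒  Var(R_m) = 172.3150 / 6 = 28.7192
β = Cov / Var(R_m) = 37.6450 / 28.7192 = 1.3108
MRP = 11.1% − 3.8% = 7.30%
E(R) = R_f + β × MRP = 3.8% + 1.3108 × 7.3% = 13.37%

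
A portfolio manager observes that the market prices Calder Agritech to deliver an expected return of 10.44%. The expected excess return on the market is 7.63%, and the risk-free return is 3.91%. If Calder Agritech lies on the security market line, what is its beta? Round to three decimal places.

0.856

β = (E(R) − R_f) / MRP = (10.44% − 3.91%) / 7.63% = 6.53% / 7.63% = 0.856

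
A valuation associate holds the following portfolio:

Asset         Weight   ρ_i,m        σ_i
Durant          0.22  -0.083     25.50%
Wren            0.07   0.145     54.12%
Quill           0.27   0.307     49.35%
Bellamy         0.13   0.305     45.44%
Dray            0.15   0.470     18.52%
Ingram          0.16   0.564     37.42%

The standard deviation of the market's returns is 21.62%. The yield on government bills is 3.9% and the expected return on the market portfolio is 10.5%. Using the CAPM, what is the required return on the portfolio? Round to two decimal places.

7.15%

β_Durant = -0.083 × 25.50% / 21.62% = -0.0979
β_Wren = 0.145 × 54.12% / 21.62% = 0.3630
β_Quill = 0.307 × 49.35% / 21.62% = 0.7008
β_Bellamy = 0.305 × 45.44% / 21.62% = 0.6410
β_Dray = 0.470 × 18.52% / 21.62% = 0.4026
β_Ingram = 0.564 × 37.42% / 21.62% = 0.9762
β_P = Σ w_i β_i = 0.22×-0.0979 + 0.07×0.3630 + 0.27×0.7008 + 0.13×0.6410 + 0.15×0.4026 + 0.16×0.9762 = 0.4930
MRP = 10.5% − 3.9% = 6.60%
E(R_P) = R_f + β_P × MRP = 3.9% + 0.4930 × 6.6% = 7.15%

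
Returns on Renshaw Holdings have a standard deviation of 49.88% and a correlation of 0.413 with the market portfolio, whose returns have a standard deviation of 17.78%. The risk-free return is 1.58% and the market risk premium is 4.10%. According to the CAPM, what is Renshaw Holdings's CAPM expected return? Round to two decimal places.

6.33%

β = ρ × σ_i / σ_m = 0.413 × 49.88% / 17.78% = 1.1586
E(R) = 1.58% + 1.1586 × 4.10% = 6.33%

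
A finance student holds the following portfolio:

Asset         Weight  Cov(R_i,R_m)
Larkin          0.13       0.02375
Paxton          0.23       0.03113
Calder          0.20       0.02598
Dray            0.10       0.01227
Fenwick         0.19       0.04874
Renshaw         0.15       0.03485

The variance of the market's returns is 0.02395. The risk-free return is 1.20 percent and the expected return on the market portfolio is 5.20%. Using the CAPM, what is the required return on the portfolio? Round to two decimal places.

β_Larkin = 0.02375 / 0.02395 = 0.9916
β_Paxton = 0.03113 / 0.02395 = 1.2998
β_Calder = 0.02598 / 0.02395 = 1.0848
β_Dray = 0.01227 / 0.02395 = 0.5123
β_Fenwick = 0.04874 / 0.02395 = 2.0351
β_Renshaw = 0.03485 / 0.02395 = 1.4551
β_P = Σ w_i β_i = 0.13×0.9916 + 0.23×1.2998 + 0.20×1.0848 + 0.10×0.5123 + 0.19×2.0351 + 0.15×1.4551 = 1.3010
MRP = 5.20% − 1.20% = 4.00%
E(R_P) = R_f + β_P × MRP = 1.20% + 1.3010 × 4.00% = 6.40%

6.40%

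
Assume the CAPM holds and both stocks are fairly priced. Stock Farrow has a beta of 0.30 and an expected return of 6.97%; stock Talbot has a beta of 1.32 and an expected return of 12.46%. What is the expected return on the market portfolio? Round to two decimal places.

Both satisfy E(R) = R_f + β·MRP, so the slope of the SML is
MRP = (12.46% − 6.97%) / (1.32 − 0.30) = 5.49% / 1.02 = 5.3824%
R_f = E(R_Farrow) − β_Farrow·MRP = 6.97% − 0.30 × 5.3824% = 5.3553%
E(R_m) = R_f + MRP = 5.3553% + 5.3824% = 10.74%

10.74%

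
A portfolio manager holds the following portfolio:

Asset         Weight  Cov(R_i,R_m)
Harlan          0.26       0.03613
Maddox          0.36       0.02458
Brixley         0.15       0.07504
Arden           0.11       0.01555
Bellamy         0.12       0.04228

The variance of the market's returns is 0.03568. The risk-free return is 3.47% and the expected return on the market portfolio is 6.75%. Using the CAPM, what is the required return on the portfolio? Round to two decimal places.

β_Harlan = 0.03613 / 0.03568 = 1.0126
β_Maddox = 0.02458 / 0.03568 = 0.6889
β_Brixley = 0.07504 / 0.03568 = 2.1031
β_Arden = 0.01555 / 0.03568 = 0.4358
β_Bellamy = 0.04228 / 0.03568 = 1.1850
β_P = Σ w_i β_i = 0.26×1.0126 + 0.36×0.6889 + 0.15×2.1031 + 0.11×0.4358 + 0.12×1.1850 = 1.0169
MRP = 6.75% − 3.47% = 3.28%
E(R_P) = R_f + β_P × MRP = 3.47% + 1.0169 × 3.28% = 6.81%

6.81%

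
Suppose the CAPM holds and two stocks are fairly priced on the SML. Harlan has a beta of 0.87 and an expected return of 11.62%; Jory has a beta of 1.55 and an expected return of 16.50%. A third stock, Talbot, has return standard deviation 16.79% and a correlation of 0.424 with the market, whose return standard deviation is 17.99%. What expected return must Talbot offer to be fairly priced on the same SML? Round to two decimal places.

8.22%

MRP = (16.50% − 11.62%) / (1.55 − 0.87) = 7.1765%
R_f = 11.62% − 0.87 × 7.1765% = 5.3764%
β_Talbot = ρ·σ_i/σ_m = 0.424 × 16.79 / 17.99 = 0.3957
E(R_Talbot) = R_f + β × MRP = 5.3764% + 0.3957 × 7.1765% = 8.22%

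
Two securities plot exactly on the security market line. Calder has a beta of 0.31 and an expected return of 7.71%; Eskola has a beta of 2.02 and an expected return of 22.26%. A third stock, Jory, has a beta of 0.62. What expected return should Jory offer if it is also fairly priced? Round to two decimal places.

MRP (SML slope) = (22.26% − 7.71%) / (2.02 − 0.31) = 14.55% / 1.71 = 8.5088%
R_f (intercept) = 7.71% − 0.31 × 8.5088% = 5.0723%
E(R_Jory) = R_f + β × MRP = 5.0723% + 0.62 × 8.5088% = 10.35%

10.35%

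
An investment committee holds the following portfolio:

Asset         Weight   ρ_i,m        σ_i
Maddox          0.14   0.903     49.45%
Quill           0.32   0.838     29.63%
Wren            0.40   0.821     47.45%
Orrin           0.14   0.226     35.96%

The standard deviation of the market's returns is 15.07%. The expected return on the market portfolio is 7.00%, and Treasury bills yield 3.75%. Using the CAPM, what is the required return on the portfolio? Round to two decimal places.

10.42%

β_Maddox = 0.903 × 49.45% / 15.07% = 2.9631
β_Quill = 0.838 × 29.63% / 15.07% = 1.6476
β_Wren = 0.821 × 47.45% / 15.07% = 2.5850
β_Orrin = 0.226 × 35.96% / 15.07% = 0.5393
β_P = Σ w_i β_i = 0.14×2.9631 + 0.32×1.6476 + 0.40×2.5850 + 0.14×0.5393 = 2.0516
MRP = 7.00% − 3.75% = 3.25%
E(R_P) = R_f + β_P × MRP = 3.75% + 2.0516 × 3.25% = 10.42%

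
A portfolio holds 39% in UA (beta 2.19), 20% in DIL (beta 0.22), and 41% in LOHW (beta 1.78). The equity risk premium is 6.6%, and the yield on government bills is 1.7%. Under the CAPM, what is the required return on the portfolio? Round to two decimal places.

β_P = Σ w_i β_i = 0.39×2.19 + 0.20×0.22 + 0.41×1.78 = 1.6279
E(R_P) = R_f + β_P × MRP = 1.7% + 1.6279 × 6.6% = 12.44%

12.44%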